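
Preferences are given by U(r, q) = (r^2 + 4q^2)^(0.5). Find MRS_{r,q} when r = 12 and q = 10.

For CES with ρ = 2, MRS = (1/4)·(q/r)^(-1).
At (12, 10): MRS = 0.3.
The indifference curve has slope −0.3 at this bundle.

MRS = 0.3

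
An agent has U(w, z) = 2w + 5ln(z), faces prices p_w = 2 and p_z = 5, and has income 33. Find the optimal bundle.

w* = 14, z* = 1

MU_w = 2, MU_z = 5/z.
MRS = 2 ÷ (5/z).
Tangency: set MRS = p_w/p_z = 2/5 = 0.4.
MRS depends only on z: 0.4·z = 0.4 ⇒ z* = 0.4/0.4 = 1.
From the budget, 2·w = 33 − 5·1 = 28, so w* = 14.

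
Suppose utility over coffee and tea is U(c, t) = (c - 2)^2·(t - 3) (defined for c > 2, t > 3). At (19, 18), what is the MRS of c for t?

MU_c = 2·(c−2)·(t−3), MU_t = (c−2)^2.
MRS = (2/1)·(t−3)/(c−2).
At (19, 18): MRS = 30/17.
The indifference curve has slope −30/17 at this bundle.

MRS = 30/17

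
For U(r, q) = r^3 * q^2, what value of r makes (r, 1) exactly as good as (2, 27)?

r = 18

U(2, 27) = 5832.
Set U(r, 1) = 5832 and solve.
With q = 1: 1^2 = 1, so r^3 = 5832/1 = 5832; taking the cube root, r = 18.
Check: U(18, 1) = 5832.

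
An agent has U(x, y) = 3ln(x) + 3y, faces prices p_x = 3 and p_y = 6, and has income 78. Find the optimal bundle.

MU_x = 3/x, MU_y = 3.
MRS = 3/x ÷ 3.
Tangency: set MRS = p_x/p_y = 3/6 = 0.5.
MRS depends only on x: 1/x = 0.5 ⇒ x* = 1/0.5 = 2.
From the budget, 6·y = 78 − 3·2 = 72, so y* = 12.

x* = 2, y* = 12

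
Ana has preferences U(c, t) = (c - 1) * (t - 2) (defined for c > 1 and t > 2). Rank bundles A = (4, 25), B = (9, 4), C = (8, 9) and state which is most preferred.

Bundle A

Evaluate utility at each bundle:
U(A) = 69.
U(B) = 16.
U(C) = 49.
Highest utility is A, so A ≻ C ≻ B.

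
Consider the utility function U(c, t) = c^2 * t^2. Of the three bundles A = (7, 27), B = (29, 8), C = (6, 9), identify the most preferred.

Bundle B

Evaluate utility at each bundle:
U(A) = 35721.
U(B) = 53824.
U(C) = 2916.
Highest utility is B, so B ≻ A ≻ C.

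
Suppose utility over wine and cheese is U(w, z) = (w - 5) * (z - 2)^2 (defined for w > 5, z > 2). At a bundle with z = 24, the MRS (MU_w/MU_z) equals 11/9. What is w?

MU_w = (z−2)^2, MU_z = 2·(w−5)·(z−2).
MRS = (1/2)·(z−2)/(w−5).
Substitute z = 24: MRS = 11/(w − 5). Setting this equal to 11/9 gives w − 5 = 11/(11/9) = 9, so w = 14.

w = 14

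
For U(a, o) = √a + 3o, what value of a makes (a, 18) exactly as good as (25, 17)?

a = 4

U(25, 17) = 56.
Set U(a, 18) = 56 and solve.
With o = 18: √a = 56 − 3·18 = 2, so √a = 2 and a = 4.
Check: U(4, 18) = 56.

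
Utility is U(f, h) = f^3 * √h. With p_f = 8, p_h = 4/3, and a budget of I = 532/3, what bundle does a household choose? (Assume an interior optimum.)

f* = 19, h* = 19

MU_f = 3·f^2·√h and MU_h = 0.5·f^3·h^(-0.5).
MRS = MU_f/MU_h = (6)·h/f.
Tangency: set MRS = p_f/p_h = 8/(4/3) = 6.
So (6)·h/f = 6, i.e. h = f.
Substitute into the budget 8·f + (4/3)·h = 532/3: (28/3)·f = 532/3, so f* = 19.
Then h* = 19.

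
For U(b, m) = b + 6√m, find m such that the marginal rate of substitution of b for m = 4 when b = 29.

m = 144

MU_b = 1, MU_m = 6/(2√m).
MRS = 1 ÷ (6/(2√m)).
MRS depends only on m: (1/3)·√m = 4 ⇒ √m = 4/(1/3) = 12 ⇒ m = 144.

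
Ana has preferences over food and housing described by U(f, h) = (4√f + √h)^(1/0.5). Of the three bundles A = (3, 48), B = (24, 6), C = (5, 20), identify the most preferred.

Bundle B

Evaluate utility at each bundle:
U(A) = 192.000.
U(B) = 486.000.
U(C) = 180.000.
Highest utility is B, so B ≻ A ≻ C.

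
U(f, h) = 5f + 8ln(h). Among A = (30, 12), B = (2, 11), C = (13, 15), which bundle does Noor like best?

Evaluate utility at each bundle:
U(A) = 169.879.
U(B) = 29.183.
U(C) = 86.664.
Highest utility is A, so A ≻ C ≻ B.

Bundle A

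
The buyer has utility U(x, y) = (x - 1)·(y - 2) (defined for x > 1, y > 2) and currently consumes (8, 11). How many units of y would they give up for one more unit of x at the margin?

MRS = 9/7

MU_x = (y−2), MU_y = (x−1).
MRS = (y−2)/(x−1).
At (8, 11): MRS = 9/7.
So at (8, 11) the consumer would give up 9/7 units of y for one more unit of x.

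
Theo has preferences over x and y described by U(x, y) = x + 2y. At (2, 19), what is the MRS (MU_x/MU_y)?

MU_x = 1, MU_y = 2, so MRS = 1/2 = 0.5 at every bundle.
At (2, 19): MRS = 0.5.
That is, one extra unit of x is worth 0.5 units of y at the margin.

MRS = 0.5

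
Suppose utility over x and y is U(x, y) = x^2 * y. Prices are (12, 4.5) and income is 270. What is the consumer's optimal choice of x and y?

MU_x = 2·x·y and MU_y = x^2.
MRS = MU_x/MU_y = (2/1)·y/x.
Tangency: set MRS = p_x/p_y = 12/4.5 = 8/3.
So (2/1)·y/x = 8/3, i.e. y = (4/3)·x.
Substitute into the budget 12·x + 4.5·y = 270: 18·x = 270, so x* = 15.
Then y* = (4/3)·15 = 20.

x* = 15, y* = 20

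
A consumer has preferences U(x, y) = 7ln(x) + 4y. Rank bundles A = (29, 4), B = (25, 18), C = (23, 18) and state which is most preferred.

Evaluate utility at each bundle:
U(A) = 39.571.
U(B) = 94.532.
U(C) = 93.948.
Highest utility is B, so B ≻ C ≻ A.

Bundle B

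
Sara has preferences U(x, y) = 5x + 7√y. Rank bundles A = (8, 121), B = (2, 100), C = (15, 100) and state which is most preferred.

Bundle C

Evaluate utility at each bundle:
U(A) = 117.000.
U(B) = 80.000.
U(C) = 145.000.
Highest utility is C, so C ≻ A ≻ B.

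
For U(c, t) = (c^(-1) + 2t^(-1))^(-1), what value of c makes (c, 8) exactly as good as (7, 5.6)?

U depends on (c, t) only through S = c^(-1) + 2t^(-1), so equal utility means equal S. At (7, 5.6): S = 0.5.
With t = 8: 2·8^(-1) = 0.25, so c^(-1) = 0.5 − 0.25 = 0.25.
Hence c = 1/0.25 = 4.
Check: U(4, 8) = 2.

c = 4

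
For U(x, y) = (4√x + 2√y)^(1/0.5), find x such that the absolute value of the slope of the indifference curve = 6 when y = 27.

x = 3

For CES with ρ = 0.5, MRS = (4/2)·√(y/x).
Setting (4/2)·√(27/x) = 6 gives √(27/x) = 3, so 27/x = 9 and x = 3.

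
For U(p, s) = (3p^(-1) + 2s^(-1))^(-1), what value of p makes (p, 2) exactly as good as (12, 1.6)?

U depends on (p, s) only through S = 3p^(-1) + 2s^(-1), so equal utility means equal S. At (12, 1.6): S = 1.5.
With s = 2: 2·2^(-1) = 1, so 3p^(-1) = 1.5 − 1 = 0.5, i.e. p^(-1) = 1/6.
Hence p = 1/(1/6) = 6.
Check: U(6, 2) = 0.6667.

p = 6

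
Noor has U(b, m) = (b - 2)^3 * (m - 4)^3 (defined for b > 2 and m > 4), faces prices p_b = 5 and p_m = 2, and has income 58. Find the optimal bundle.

b* = 6, m* = 14

MU_b = 3·(b−2)^2·(m−4)^3, MU_m = 3·(b−2)^3·(m−4)^2.
MRS = (m−4)/(b−2).
Tangency: set MRS = p_b/p_m = 5/2 = 2.5.
So (m − 4)/(b − 2) = 2.5, i.e. (m − 4) = 2.5·(b − 2).
Rewrite the budget in excess-of-subsistence terms: 5·(b − 2) + 2·(m − 4) = 58 − 5·2 − 2·4 = 40.
Substituting, 10·(b − 2) = 40, so b − 2 = 4 and b* = 6.
Then m − 4 = 2.5·4 = 10, so m* = 14.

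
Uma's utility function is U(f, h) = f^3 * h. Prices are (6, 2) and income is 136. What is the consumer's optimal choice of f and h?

MU_f = 3·f^2·h and MU_h = f^3.
MRS = MU_f/MU_h = (3/1)·h/f.
Tangency: set MRS = p_f/p_h = 6/2 = 3.
So (3/1)·h/f = 3, i.e. h = f.
Substitute into the budget 6·f + 2·h = 136: 8·f = 136, so f* = 17.
Then h* = 17.

f* = 17, h* = 17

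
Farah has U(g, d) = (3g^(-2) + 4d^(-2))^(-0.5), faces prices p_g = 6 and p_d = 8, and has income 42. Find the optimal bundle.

For CES with ρ = -2, MRS = (3/4)·(d/g)^3.
Tangency: set MRS = p_g/p_d = 6/8 = 0.75.
So (d/g)^3 = 1; taking the cube root, d/g = 1, i.e. d = g.
Substitute into the budget 6·g + 8·d = 42: 14·g = 42, so g* = 3 and d* = 3.

g* = 3, d* = 3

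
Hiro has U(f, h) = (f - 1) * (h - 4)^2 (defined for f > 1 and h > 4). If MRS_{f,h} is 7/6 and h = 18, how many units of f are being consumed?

MU_f = (h−4)^2, MU_h = 2·(f−1)·(h−4).
MRS = (1/2)·(h−4)/(f−1).
Substitute h = 18: MRS = 7/(f − 1). Setting this equal to 7/6 gives f − 1 = 7/(7/6) = 6, so f = 7.

f = 7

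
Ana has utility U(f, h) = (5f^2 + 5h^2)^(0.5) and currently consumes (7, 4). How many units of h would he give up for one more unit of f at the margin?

MRS = 1.75

For CES with ρ = 2, MRS = (h/f)^(-1).
At (7, 4): MRS = 1.75.
The indifference curve has slope −1.75 at this bundle.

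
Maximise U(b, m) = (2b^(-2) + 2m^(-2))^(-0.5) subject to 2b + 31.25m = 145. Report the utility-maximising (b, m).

b* = 10, m* = 4

For CES with ρ = -2, MRS = (m/b)^3.
Tangency: set MRS = p_b/p_m = 2/31.25 = 8/125.
So (m/b)^3 = 8/125; taking the cube root, m/b = 0.4, i.e. m = 0.4·b.
Substitute into the budget 2·b + 31.25·m = 145: 14.5·b = 145, so b* = 10 and m* = 0.4·10 = 4.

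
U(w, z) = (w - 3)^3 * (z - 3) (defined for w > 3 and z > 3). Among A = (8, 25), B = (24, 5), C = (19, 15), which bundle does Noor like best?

Bundle C

Evaluate utility at each bundle:
U(A) = 2750.
U(B) = 18522.
U(C) = 49152.
Highest utility is C, so C ≻ B ≻ A.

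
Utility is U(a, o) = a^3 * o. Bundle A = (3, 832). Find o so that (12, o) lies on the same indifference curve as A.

U(3, 832) = 22464.
Set U(12, o) = 22464 and solve.
With a = 12: 12^3 = 1728, so o = 22464/1728 = 13.
Check: U(12, 13) = 22464.

o = 13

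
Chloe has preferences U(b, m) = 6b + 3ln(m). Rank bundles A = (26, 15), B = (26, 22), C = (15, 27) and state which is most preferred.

Evaluate utility at each bundle:
U(A) = 164.124.
U(B) = 165.273.
U(C) = 99.888.
Highest utility is B, so B ≻ A ≻ C.

Bundle B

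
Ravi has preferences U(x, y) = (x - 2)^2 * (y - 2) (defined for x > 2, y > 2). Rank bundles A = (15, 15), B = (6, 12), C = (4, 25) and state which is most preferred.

Evaluate utility at each bundle:
U(A) = 2197.
U(B) = 160.
U(C) = 92.
Highest utility is A, so A ≻ B ≻ C.

Bundle A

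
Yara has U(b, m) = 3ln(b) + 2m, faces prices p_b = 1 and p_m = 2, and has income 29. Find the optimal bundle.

MU_b = 3/b, MU_m = 2.
MRS = 3/b ÷ 2.
Tangency: set MRS = p_b/p_m = 1/2 = 0.5.
MRS depends only on b: 1.5/b = 0.5 ⇒ b* = 1.5/0.5 = 3.
From the budget, 2·m = 29 − 1·3 = 26, so m* = 13.

b* = 3, m* = 13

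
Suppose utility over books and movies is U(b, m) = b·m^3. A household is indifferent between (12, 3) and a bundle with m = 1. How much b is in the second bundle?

U(12, 3) = 324.
Set U(b, 1) = 324 and solve.
With m = 1: 1^3 = 1, so b = 324/1 = 324.
Check: U(324, 1) = 324.

b = 324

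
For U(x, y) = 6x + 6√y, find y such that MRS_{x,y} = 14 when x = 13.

y = 49

MU_x = 6, MU_y = 6/(2√y).
MRS = 6 ÷ (6/(2√y)).
MRS depends only on y: 2·√y = 14 ⇒ √y = 14/2 = 7 ⇒ y = 49.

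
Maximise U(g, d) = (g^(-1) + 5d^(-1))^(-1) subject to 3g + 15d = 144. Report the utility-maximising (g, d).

For CES with ρ = -1, MRS = (1/5)·(d/g)^2.
Tangency: set MRS = p_g/p_d = 3/15 = 0.2.
So (d/g)^2 = 1; taking the square root, d/g = 1, i.e. d = g.
Substitute into the budget 3·g + 15·d = 144: 18·g = 144, so g* = 8 and d* = 8.

g* = 8, d* = 8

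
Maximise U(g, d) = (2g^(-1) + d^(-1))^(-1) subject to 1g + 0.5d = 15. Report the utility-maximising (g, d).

For CES with ρ = -1, MRS = (2/1)·(d/g)^2.
Tangency: set MRS = p_g/p_d = 1/0.5 = 2.
So (d/g)^2 = 1; taking the square root, d/g = 1, i.e. d = g.
Substitute into the budget 1·g + 0.5·d = 15: 1.5·g = 15, so g* = 10 and d* = 10.

g* = 10, d* = 10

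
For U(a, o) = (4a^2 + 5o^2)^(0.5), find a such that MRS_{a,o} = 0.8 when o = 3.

For CES with ρ = 2, MRS = (4/5)·(o/a)^(-1).
Setting (4/5)·(3/a)^(-1) = 0.8 gives (3/a)^(-1) = 1, so 3/a = 1 and a = 3.

a = 3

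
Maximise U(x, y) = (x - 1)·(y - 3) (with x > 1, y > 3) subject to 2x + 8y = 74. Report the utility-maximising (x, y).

MU_x = (y−3), MU_y = (x−1).
MRS = (y−3)/(x−1).
Tangency: set MRS = p_x/p_y = 2/8 = 0.25.
So (y − 3)/(x − 1) = 0.25, i.e. (y − 3) = 0.25·(x − 1).
Rewrite the budget in excess-of-subsistence terms: 2·(x − 1) + 8·(y − 3) = 74 − 2·1 − 8·3 = 48.
Substituting, 4·(x − 1) = 48, so x − 1 = 12 and x* = 13.
Then y − 3 = 0.25·12 = 3, so y* = 6.

x* = 13, y* = 6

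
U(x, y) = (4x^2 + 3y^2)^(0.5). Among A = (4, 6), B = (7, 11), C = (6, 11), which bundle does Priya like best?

Evaluate utility at each bundle:
U(A) = 13.115.
U(B) = 23.643.
U(C) = 22.517.
Highest utility is B, so B ≻ C ≻ A.

Bundle B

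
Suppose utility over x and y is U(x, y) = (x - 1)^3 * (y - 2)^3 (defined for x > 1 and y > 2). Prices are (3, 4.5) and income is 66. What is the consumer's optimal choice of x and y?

x* = 10, y* = 8

MU_x = 3·(x−1)^2·(y−2)^3, MU_y = 3·(x−1)^3·(y−2)^2.
MRS = (y−2)/(x−1).
Tangency: set MRS = p_x/p_y = 3/4.5 = 2/3.
So (y − 2)/(x − 1) = 2/3, i.e. (y − 2) = (2/3)·(x − 1).
Rewrite the budget in excess-of-subsistence terms: 3·(x − 1) + 4.5·(y − 2) = 66 − 3·1 − 4.5·2 = 54.
Substituting, 6·(x − 1) = 54, so x − 1 = 9 and x* = 10.
Then y − 2 = (2/3)·9 = 6, so y* = 8.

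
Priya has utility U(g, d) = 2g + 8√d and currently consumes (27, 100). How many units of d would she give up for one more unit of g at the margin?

MU_g = 2, MU_d = 8/(2√d).
MRS = 2 ÷ (8/(2√d)).
At (27, 100): MRS = 5.
That is, one extra unit of g is worth 5 units of d at the margin.

MRS = 5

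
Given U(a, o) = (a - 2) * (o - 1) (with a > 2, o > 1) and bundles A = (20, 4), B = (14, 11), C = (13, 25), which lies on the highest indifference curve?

Bundle C

Evaluate utility at each bundle:
U(A) = 54.
U(B) = 120.
U(C) = 264.
Highest utility is C, so C ≻ B ≻ A.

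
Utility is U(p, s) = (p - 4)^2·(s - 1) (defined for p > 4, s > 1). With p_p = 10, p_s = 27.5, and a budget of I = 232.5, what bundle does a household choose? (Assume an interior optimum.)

p* = 15, s* = 3

MU_p = 2·(p−4)·(s−1), MU_s = (p−4)^2.
MRS = (2/1)·(s−1)/(p−4).
Tangency: set MRS = p_p/p_s = 10/27.5 = 4/11.
So (2/1)·(s − 1)/(p − 4) = 4/11, i.e. (s − 1) = (2/11)·(p − 4).
Rewrite the budget in excess-of-subsistence terms: 10·(p − 4) + 27.5·(s − 1) = 232.5 − 10·4 − 27.5·1 = 165.
Substituting, 15·(p − 4) = 165, so p − 4 = 11 and p* = 15.
Then s − 1 = (2/11)·11 = 2, so s* = 3.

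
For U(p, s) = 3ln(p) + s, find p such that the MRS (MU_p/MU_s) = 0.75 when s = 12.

MU_p = 3/p, MU_s = 1.
MRS = 3/p ÷ 1.
MRS depends only on p: 3/p = 0.75 ⇒ p = 3/0.75 = 4.

p = 4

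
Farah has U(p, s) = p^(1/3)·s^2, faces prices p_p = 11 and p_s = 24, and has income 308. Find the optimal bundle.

MU_p = 1/3·p^(-2/3)·s^2 and MU_s = 2·p^(1/3)·s.
MRS = MU_p/MU_s = (1/6)·s/p.
Tangency: set MRS = p_p/p_s = 11/24.
So (1/6)·s/p = 11/24, i.e. s = 2.75·p.
Substitute into the budget 11·p + 24·s = 308: 77·p = 308, so p* = 4.
Then s* = 2.75·4 = 11.

p* = 4, s* = 11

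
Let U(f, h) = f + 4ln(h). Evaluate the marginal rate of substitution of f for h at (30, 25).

MRS = 6.25

MU_f = 1, MU_h = 4/h.
MRS = 1 ÷ (4/h).
At (30, 25): MRS = 6.25.
So at (30, 25) the consumer would give up 6.25 units of h for one more unit of f.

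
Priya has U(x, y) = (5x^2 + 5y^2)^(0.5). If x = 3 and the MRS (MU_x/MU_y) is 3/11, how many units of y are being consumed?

For CES with ρ = 2, MRS = (y/x)^(-1).
Setting (y/3)^(-1) = 3/11 gives y/3 = 11/3 and y = 11.

y = 11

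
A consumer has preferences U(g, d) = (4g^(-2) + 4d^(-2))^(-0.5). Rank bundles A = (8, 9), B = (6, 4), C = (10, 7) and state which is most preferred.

Bundle A

Evaluate utility at each bundle:
U(A) = 2.990.
U(B) = 1.664.
U(C) = 2.867.
Highest utility is A, so A ≻ C ≻ B.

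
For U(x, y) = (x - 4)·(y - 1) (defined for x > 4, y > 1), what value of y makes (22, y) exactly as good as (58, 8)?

y = 22

U(58, 8) = 378.
Set U(22, y) = 378 and solve.
With x = 22: (22 − 4) = 18, so (y − 1) = 378/18 = 21.
So y = 1 + 21 = 22.
Check: U(22, 22) = 378.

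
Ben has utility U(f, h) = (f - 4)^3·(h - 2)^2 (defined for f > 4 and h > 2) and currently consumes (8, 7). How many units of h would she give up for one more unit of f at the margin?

MRS = 1.875

MU_f = 3·(f−4)^2·(h−2)^2, MU_h = 2·(f−4)^3·(h−2).
MRS = (3/2)·(h−2)/(f−4).
At (8, 7): MRS = 1.875.
The indifference curve has slope −1.875 at this bundle.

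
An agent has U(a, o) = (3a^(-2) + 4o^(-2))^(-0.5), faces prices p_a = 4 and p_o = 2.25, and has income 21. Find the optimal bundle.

For CES with ρ = -2, MRS = (3/4)·(o/a)^3.
Tangency: set MRS = p_a/p_o = 4/2.25 = 16/9.
So (o/a)^3 = 64/27; taking the cube root, o/a = 4/3, i.e. o = (4/3)·a.
Substitute into the budget 4·a + 2.25·o = 21: 7·a = 21, so a* = 3 and o* = (4/3)·3 = 4.

a* = 3, o* = 4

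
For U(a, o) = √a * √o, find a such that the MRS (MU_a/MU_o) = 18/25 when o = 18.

a = 25

MU_a = 0.5·a^(-0.5)·√o and MU_o = 0.5·√a·o^(-0.5).
MRS = MU_a/MU_o = o/a.
Substitute o = 18: MRS = 18/a. Setting 18/a = 18/25 gives a = 18/(18/25) = 25.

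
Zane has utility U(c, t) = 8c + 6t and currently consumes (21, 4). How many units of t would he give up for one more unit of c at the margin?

MU_c = 8, MU_t = 6, so MRS = 8/6 = 4/3 at every bundle.
At (21, 4): MRS = 4/3.
So at (21, 4) the consumer would give up 4/3 units of t for one more unit of c.

MRS = 4/3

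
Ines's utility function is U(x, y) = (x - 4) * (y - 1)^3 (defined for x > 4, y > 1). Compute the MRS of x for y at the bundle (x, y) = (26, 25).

MU_x = (y−1)^3, MU_y = 3·(x−4)·(y−1)^2.
MRS = (1/3)·(y−1)/(x−4).
At (26, 25): MRS = 4/11.
The indifference curve has slope −4/11 at this bundle.

MRS = 4/11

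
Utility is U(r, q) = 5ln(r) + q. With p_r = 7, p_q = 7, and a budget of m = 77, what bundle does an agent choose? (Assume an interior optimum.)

MU_r = 5/r, MU_q = 1.
MRS = 5/r ÷ 1.
Tangency: set MRS = p_r/p_q = 7/7 = 1.
MRS depends only on r: 5/r = 1 ⇒ r* = 5/1 = 5.
From the budget, 7·q = 77 − 7·5 = 42, so q* = 6.

r* = 5, q* = 6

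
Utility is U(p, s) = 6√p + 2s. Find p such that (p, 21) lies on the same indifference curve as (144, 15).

U(144, 15) = 102.
Set U(p, 21) = 102 and solve.
With s = 21: 6√p = 102 − 2·21 = 60, so √p = 10 and p = 100.
Check: U(100, 21) = 102.

p = 100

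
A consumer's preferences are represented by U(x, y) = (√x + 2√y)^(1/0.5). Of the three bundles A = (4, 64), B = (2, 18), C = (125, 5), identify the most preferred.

Bundle A

Evaluate utility at each bundle:
U(A) = 324.000.
U(B) = 98.000.
U(C) = 245.000.
Highest utility is A, so A ≻ C ≻ B.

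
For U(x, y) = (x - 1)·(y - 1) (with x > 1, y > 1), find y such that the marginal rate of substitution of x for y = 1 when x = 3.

MU_x = (y−1), MU_y = (x−1).
MRS = (y−1)/(x−1).
Substitute x = 3: MRS = (y − 1)/2. Setting this equal to 1 gives y − 1 = 1·2 = 2, so y = 3.

y = 3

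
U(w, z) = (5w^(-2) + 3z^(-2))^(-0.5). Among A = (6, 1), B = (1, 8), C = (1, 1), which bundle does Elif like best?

Bundle A

Evaluate utility at each bundle:
U(A) = 0.564.
U(B) = 0.445.
U(C) = 0.354.
Highest utility is A, so A ≻ B ≻ C.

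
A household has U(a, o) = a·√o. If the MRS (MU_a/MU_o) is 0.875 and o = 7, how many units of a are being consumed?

MU_a = √o and MU_o = 0.5·a·o^(-0.5).
MRS = MU_a/MU_o = (2)·o/a.
Substitute o = 7: MRS = 14/a. Setting 14/a = 0.875 gives a = 14/0.875 = 16.

a = 16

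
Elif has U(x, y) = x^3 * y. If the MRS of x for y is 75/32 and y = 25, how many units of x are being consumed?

x = 32

MU_x = 3·x^2·y and MU_y = x^3.
MRS = MU_x/MU_y = (3/1)·y/x.
Substitute y = 25: MRS = 75/x. Setting 75/x = 75/32 gives x = 75/(75/32) = 32.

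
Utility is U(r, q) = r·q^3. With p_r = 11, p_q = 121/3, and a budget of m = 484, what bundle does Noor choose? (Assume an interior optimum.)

r* = 11, q* = 9

MU_r = q^3 and MU_q = 3·r·q^2.
MRS = MU_r/MU_q = (1/3)·q/r.
Tangency: set MRS = p_r/p_q = 11/(121/3) = 3/11.
So (1/3)·q/r = 3/11, i.e. q = (9/11)·r.
Substitute into the budget 11·r + (121/3)·q = 484: 44·r = 484, so r* = 11.
Then q* = (9/11)·11 = 9.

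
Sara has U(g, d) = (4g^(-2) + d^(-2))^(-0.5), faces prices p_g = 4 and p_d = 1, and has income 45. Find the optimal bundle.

For CES with ρ = -2, MRS = (4/1)·(d/g)^3.
Tangency: set MRS = p_g/p_d = 4/1 = 4.
So (d/g)^3 = 1; taking the cube root, d/g = 1, i.e. d = g.
Substitute into the budget 4·g + 1·d = 45: 5·g = 45, so g* = 9 and d* = 9.

g* = 9, d* = 9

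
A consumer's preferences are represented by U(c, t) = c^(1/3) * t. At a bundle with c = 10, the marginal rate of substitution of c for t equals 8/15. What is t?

t = 16

MU_c = 1/3·c^(-2/3)·t and MU_t = c^(1/3).
MRS = MU_c/MU_t = (1/3)·t/c.
Substitute c = 10: MRS = t/30. Setting t/30 = 8/15 gives t = (8/15)·30 = 16.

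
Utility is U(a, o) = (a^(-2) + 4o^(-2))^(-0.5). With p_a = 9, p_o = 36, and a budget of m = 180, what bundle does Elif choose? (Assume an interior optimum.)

For CES with ρ = -2, MRS = (1/4)·(o/a)^3.
Tangency: set MRS = p_a/p_o = 9/36 = 0.25.
So (o/a)^3 = 1; taking the cube root, o/a = 1, i.e. o = a.
Substitute into the budget 9·a + 36·o = 180: 45·a = 180, so a* = 4 and o* = 4.

a* = 4, o* = 4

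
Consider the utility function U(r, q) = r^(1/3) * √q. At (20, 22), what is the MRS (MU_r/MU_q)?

MU_r = 1/3·r^(-2/3)·√q and MU_q = 0.5·r^(1/3)·q^(-0.5).
MRS = MU_r/MU_q = (2/3)·q/r.
At (20, 22): MRS = 11/15.
So at (20, 22) the consumer would give up 11/15 units of q for one more unit of r.

MRS = 11/15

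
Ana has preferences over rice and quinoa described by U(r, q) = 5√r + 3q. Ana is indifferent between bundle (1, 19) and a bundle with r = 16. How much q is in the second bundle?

q = 14

U(1, 19) = 62.
Set U(16, q) = 62 and solve.
With r = 16: √16 = 4, so 3q = 62 − 5·4 = 42 and q = 14.
Check: U(16, 14) = 62.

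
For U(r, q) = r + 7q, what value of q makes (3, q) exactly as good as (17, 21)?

U(17, 21) = 164.
Set U(3, q) = 164 and solve.
3 + 7q = 164 ⇒ 7q = 161 ⇒ q = 23.
Check: U(3, 23) = 164.

q = 23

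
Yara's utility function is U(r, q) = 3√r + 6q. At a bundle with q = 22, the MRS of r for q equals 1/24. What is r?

MU_r = 3/(2√r), MU_q = 6.
MRS = 3/(2√r) ÷ 6.
MRS depends only on r: 0.25/√r = 1/24 ⇒ √r = 0.25/(1/24) = 6 ⇒ r = 36.

r = 36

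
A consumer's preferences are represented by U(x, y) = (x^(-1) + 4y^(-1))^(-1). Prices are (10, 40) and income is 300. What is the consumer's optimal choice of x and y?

For CES with ρ = -1, MRS = (1/4)·(y/x)^2.
Tangency: set MRS = p_x/p_y = 10/40 = 0.25.
So (y/x)^2 = 1; taking the square root, y/x = 1, i.e. y = x.
Substitute into the budget 10·x + 40·y = 300: 50·x = 300, so x* = 6 and y* = 6.

x* = 6, y* = 6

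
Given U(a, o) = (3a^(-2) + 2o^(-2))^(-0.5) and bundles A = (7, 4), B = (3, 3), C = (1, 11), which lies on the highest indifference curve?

Bundle A

Evaluate utility at each bundle:
U(A) = 2.317.
U(B) = 1.342.
U(C) = 0.576.
Highest utility is A, so A ≻ B ≻ C.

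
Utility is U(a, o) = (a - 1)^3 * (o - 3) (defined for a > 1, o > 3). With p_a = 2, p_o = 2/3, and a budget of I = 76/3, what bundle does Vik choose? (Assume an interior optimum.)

MU_a = 3·(a−1)^2·(o−3), MU_o = (a−1)^3.
MRS = (3/1)·(o−3)/(a−1).
Tangency: set MRS = p_a/p_o = 2/(2/3) = 3.
So (3/1)·(o − 3)/(a − 1) = 3, i.e. (o − 3) = (a − 1).
Rewrite the budget in excess-of-subsistence terms: 2·(a − 1) + (2/3)·(o − 3) = 76/3 − 2·1 − (2/3)·3 = 64/3.
Substituting, (8/3)·(a − 1) = 64/3, so a − 1 = 8 and a* = 9.
Then o − 3 = 8, so o* = 11.

a* = 9, o* = 11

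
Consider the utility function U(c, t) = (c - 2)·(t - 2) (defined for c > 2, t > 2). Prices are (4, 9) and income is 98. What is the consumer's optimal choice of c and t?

c* = 11, t* = 6

MU_c = (t−2), MU_t = (c−2).
MRS = (t−2)/(c−2).
Tangency: set MRS = p_c/p_t = 4/9.
So (t − 2)/(c − 2) = 4/9, i.e. (t − 2) = (4/9)·(c − 2).
Rewrite the budget in excess-of-subsistence terms: 4·(c − 2) + 9·(t − 2) = 98 − 4·2 − 9·2 = 72.
Substituting, 8·(c − 2) = 72, so c − 2 = 9 and c* = 11.
Then t − 2 = (4/9)·9 = 4, so t* = 6.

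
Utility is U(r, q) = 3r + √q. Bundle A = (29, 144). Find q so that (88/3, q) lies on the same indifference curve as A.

U(29, 144) = 99.
Set U(88/3, q) = 99 and solve.
With r = 88/3: √q = 99 − 3·88/3 = 11, so √q = 11 and q = 121.
Check: U(88/3, 121) = 99.

q = 121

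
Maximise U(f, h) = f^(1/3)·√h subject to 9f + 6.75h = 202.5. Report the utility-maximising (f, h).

MU_f = 1/3·f^(-2/3)·√h and MU_h = 0.5·f^(1/3)·h^(-0.5).
MRS = MU_f/MU_h = (2/3)·h/f.
Tangency: set MRS = p_f/p_h = 9/6.75 = 4/3.
So (2/3)·h/f = 4/3, i.e. h = 2·f.
Substitute into the budget 9·f + 6.75·h = 202.5: 22.5·f = 202.5, so f* = 9.
Then h* = 2·9 = 18.

f* = 9, h* = 18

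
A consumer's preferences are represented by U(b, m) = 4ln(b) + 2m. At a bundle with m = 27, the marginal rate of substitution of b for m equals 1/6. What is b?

MU_b = 4/b, MU_m = 2.
MRS = 4/b ÷ 2.
MRS depends only on b: 2/b = 1/6 ⇒ b = 2/(1/6) = 12.

b = 12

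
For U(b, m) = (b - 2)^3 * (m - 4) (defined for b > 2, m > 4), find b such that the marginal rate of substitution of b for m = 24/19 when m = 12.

MU_b = 3·(b−2)^2·(m−4), MU_m = (b−2)^3.
MRS = (3/1)·(m−4)/(b−2).
Substitute m = 12: MRS = 24/(b − 2). Setting this equal to 24/19 gives b − 2 = 24/(24/19) = 19, so b = 21.

b = 21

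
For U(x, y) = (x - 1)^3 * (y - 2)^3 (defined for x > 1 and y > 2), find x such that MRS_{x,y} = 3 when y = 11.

MU_x = 3·(x−1)^2·(y−2)^3, MU_y = 3·(x−1)^3·(y−2)^2.
MRS = (y−2)/(x−1).
Substitute y = 11: MRS = 9/(x − 1). Setting this equal to 3 gives x − 1 = 9/3 = 3, so x = 4.

x = 4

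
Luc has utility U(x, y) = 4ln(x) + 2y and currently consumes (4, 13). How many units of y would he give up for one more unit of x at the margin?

MU_x = 4/x, MU_y = 2.
MRS = 4/x ÷ 2.
At (4, 13): MRS = 0.5.
So at (4, 13) the consumer would give up 0.5 units of y for one more unit of x.

MRS = 0.5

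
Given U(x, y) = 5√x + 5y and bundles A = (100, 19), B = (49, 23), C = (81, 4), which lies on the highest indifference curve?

Bundle B

Evaluate utility at each bundle:
U(A) = 145.000.
U(B) = 150.000.
U(C) = 65.000.
Highest utility is B, so B ≻ A ≻ C.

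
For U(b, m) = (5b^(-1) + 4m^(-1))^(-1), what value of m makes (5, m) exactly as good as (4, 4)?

m = 3.2

U depends on (b, m) only through S = 5b^(-1) + 4m^(-1), so equal utility means equal S. At (4, 4): S = 2.25.
With b = 5: 5·5^(-1) = 1, so 4m^(-1) = 2.25 − 1 = 1.25, i.e. m^(-1) = 5/16.
Hence m = 1/(5/16) = 3.2.
Check: U(5, 3.2) = 0.4444.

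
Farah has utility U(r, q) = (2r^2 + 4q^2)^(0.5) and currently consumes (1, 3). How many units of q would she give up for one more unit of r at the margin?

MRS = 1/6

For CES with ρ = 2, MRS = (2/4)·(q/r)^(-1).
At (1, 3): MRS = 1/6.
That is, one extra unit of r is worth 1/6 units of q at the margin.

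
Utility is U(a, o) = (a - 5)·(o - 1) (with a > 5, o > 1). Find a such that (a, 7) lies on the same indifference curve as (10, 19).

U(10, 19) = 90.
Set U(a, 7) = 90 and solve.
With o = 7: (7 − 1) = 6, so (a − 5) = 90/6 = 15.
So a = 5 + 15 = 20.
Check: U(20, 7) = 90.

a = 20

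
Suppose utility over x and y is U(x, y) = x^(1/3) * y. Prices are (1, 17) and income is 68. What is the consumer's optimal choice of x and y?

MU_x = 1/3·x^(-2/3)·y and MU_y = x^(1/3).
MRS = MU_x/MU_y = (1/3)·y/x.
Tangency: set MRS = p_x/p_y = 1/17.
So (1/3)·y/x = 1/17, i.e. y = (3/17)·x.
Substitute into the budget 1·x + 17·y = 68: 4·x = 68, so x* = 17.
Then y* = (3/17)·17 = 3.

x* = 17, y* = 3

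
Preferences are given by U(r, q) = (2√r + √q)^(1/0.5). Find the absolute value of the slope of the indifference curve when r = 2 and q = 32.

For CES with ρ = 0.5, MRS = (2/1)·√(q/r).
At (2, 32): MRS = 8.
That is, one extra unit of r is worth 8 units of q at the margin.

MRS = 8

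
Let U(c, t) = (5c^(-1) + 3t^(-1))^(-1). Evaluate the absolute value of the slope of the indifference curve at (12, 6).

For CES with ρ = -1, MRS = (5/3)·(t/c)^2.
At (12, 6): MRS = 5/12.
So at (12, 6) the consumer would give up 5/12 units of t for one more unit of c.

MRS = 5/12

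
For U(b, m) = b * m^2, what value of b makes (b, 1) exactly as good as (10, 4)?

b = 160

U(10, 4) = 160.
Set U(b, 1) = 160 and solve.
With m = 1: 1^2 = 1, so b = 160/1 = 160.
Check: U(160, 1) = 160.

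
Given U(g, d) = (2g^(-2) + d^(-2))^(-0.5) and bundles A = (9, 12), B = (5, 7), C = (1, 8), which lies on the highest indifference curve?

Evaluate utility at each bundle:
U(A) = 5.622.
U(B) = 3.156.
U(C) = 0.704.
Highest utility is A, so A ≻ B ≻ C.

Bundle A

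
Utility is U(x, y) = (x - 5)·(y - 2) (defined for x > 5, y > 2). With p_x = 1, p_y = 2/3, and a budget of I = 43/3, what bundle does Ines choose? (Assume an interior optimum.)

x* = 9, y* = 8

MU_x = (y−2), MU_y = (x−5).
MRS = (y−2)/(x−5).
Tangency: set MRS = p_x/p_y = 1/(2/3) = 1.5.
So (y − 2)/(x − 5) = 1.5, i.e. (y − 2) = 1.5·(x − 5).
Rewrite the budget in excess-of-subsistence terms: 1·(x − 5) + (2/3)·(y − 2) = 43/3 − 1·5 − (2/3)·2 = 8.
Substituting, 2·(x − 5) = 8, so x − 5 = 4 and x* = 9.
Then y − 2 = 1.5·4 = 6, so y* = 8.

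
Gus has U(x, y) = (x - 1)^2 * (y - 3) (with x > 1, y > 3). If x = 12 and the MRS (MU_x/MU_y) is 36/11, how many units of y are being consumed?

MU_x = 2·(x−1)·(y−3), MU_y = (x−1)^2.
MRS = (2/1)·(y−3)/(x−1).
Substitute x = 12: MRS = (y − 3)/5.5. Setting this equal to 36/11 gives y − 3 = (36/11)·5.5 = 18, so y = 21.

y = 21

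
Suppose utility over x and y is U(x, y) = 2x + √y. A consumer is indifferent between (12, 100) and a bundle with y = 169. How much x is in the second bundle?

U(12, 100) = 34.
Set U(x, 169) = 34 and solve.
With y = 169: √169 = 13, so 2x = 34 − 13 = 21 and x = 10.5.
Check: U(10.5, 169) = 34.

x = 10.5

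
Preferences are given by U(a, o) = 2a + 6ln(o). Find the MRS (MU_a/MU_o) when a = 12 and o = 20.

MRS = 20/3

MU_a = 2, MU_o = 6/o.
MRS = 2 ÷ (6/o).
At (12, 20): MRS = 20/3.
So at (12, 20) the consumer would give up 20/3 units of o for one more unit of a.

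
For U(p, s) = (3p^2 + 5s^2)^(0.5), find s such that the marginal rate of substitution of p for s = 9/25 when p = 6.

s = 10

For CES with ρ = 2, MRS = (3/5)·(s/p)^(-1).
Setting (3/5)·(s/6)^(-1) = 9/25 gives (s/6)^(-1) = 0.6, so s/6 = 5/3 and s = 10.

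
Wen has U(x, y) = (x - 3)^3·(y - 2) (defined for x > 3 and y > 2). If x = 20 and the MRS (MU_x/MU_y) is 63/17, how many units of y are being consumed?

MU_x = 3·(x−3)^2·(y−2), MU_y = (x−3)^3.
MRS = (3/1)·(y−2)/(x−3).
Substitute x = 20: MRS = (y − 2)/(17/3). Setting this equal to 63/17 gives y − 2 = (63/17)·(17/3) = 21, so y = 23.

y = 23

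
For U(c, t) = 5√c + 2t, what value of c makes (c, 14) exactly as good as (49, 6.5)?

c = 16

U(49, 6.5) = 48.
Set U(c, 14) = 48 and solve.
With t = 14: 5√c = 48 − 2·14 = 20, so √c = 4 and c = 16.
Check: U(16, 14) = 48.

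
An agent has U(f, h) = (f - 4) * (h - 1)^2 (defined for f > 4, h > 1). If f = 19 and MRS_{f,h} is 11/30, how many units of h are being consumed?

h = 12

MU_f = (h−1)^2, MU_h = 2·(f−4)·(h−1).
MRS = (1/2)·(h−1)/(f−4).
Substitute f = 19: MRS = (h − 1)/30. Setting this equal to 11/30 gives h − 1 = (11/30)·30 = 11, so h = 12.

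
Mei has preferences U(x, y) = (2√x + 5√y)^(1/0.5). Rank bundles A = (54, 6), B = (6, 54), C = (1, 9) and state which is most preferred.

Bundle B

Evaluate utility at each bundle:
U(A) = 726.000.
U(B) = 1734.000.
U(C) = 289.000.
Highest utility is B, so B ≻ A ≻ C.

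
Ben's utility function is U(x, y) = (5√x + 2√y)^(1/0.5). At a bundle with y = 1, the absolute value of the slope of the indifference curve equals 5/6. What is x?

x = 9

For CES with ρ = 0.5, MRS = (5/2)·√(y/x).
Setting (5/2)·√(1/x) = 5/6 gives √(1/x) = 1/3, so 1/x = 1/9 and x = 9.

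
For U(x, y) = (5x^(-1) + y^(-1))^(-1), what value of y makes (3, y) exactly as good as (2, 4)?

y = 12/13

U depends on (x, y) only through S = 5x^(-1) + y^(-1), so equal utility means equal S. At (2, 4): S = 2.75.
With x = 3: 5·3^(-1) = 5/3, so y^(-1) = 2.75 − 5/3 = 13/12.
Hence y = 1/(13/12) = 12/13.
Check: U(3, 12/13) = 0.3636.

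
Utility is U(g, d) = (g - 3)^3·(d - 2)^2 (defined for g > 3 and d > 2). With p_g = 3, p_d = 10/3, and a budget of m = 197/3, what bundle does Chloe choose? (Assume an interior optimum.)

MU_g = 3·(g−3)^2·(d−2)^2, MU_d = 2·(g−3)^3·(d−2).
MRS = (3/2)·(d−2)/(g−3).
Tangency: set MRS = p_g/p_d = 3/(10/3) = 0.9.
So (3/2)·(d − 2)/(g − 3) = 0.9, i.e. (d − 2) = 0.6·(g − 3).
Rewrite the budget in excess-of-subsistence terms: 3·(g − 3) + (10/3)·(d − 2) = 197/3 − 3·3 − (10/3)·2 = 50.
Substituting, 5·(g − 3) = 50, so g − 3 = 10 and g* = 13.
Then d − 2 = 0.6·10 = 6, so d* = 8.

g* = 13, d* = 8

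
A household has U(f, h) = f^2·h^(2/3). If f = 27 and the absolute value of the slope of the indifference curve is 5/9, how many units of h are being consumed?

h = 5

MU_f = 2·f·h^(2/3) and MU_h = 2/3·f^2·h^(-1/3).
MRS = MU_f/MU_h = (3)·h/f.
Substitute f = 27: MRS = h/9. Setting h/9 = 5/9 gives h = (5/9)·9 = 5.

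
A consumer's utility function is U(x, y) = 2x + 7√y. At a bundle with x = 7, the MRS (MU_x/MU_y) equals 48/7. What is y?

MU_x = 2, MU_y = 7/(2√y).
MRS = 2 ÷ (7/(2√y)).
MRS depends only on y: (4/7)·√y = 48/7 ⇒ √y = (48/7)/(4/7) = 12 ⇒ y = 144.

y = 144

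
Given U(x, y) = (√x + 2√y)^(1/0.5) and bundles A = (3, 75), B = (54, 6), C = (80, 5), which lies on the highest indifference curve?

Bundle A

Evaluate utility at each bundle:
U(A) = 363.000.
U(B) = 150.000.
U(C) = 180.000.
Highest utility is A, so A ≻ C ≻ B.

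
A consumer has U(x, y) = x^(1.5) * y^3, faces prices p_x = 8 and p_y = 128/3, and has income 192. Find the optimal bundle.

MU_x = 1.5·√x·y^3 and MU_y = 3·x^(1.5)·y^2.
MRS = MU_x/MU_y = (0.5)·y/x.
Tangency: set MRS = p_x/p_y = 8/(128/3) = 3/16.
So (0.5)·y/x = 3/16, i.e. y = 0.375·x.
Substitute into the budget 8·x + (128/3)·y = 192: 24·x = 192, so x* = 8.
Then y* = 0.375·8 = 3.

x* = 8, y* = 3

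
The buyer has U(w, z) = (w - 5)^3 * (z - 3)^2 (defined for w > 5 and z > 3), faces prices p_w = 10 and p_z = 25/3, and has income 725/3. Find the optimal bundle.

MU_w = 3·(w−5)^2·(z−3)^2, MU_z = 2·(w−5)^3·(z−3).
MRS = (3/2)·(z−3)/(w−5).
Tangency: set MRS = p_w/p_z = 10/(25/3) = 1.2.
So (3/2)·(z − 3)/(w − 5) = 1.2, i.e. (z − 3) = 0.8·(w − 5).
Rewrite the budget in excess-of-subsistence terms: 10·(w − 5) + (25/3)·(z − 3) = 725/3 − 10·5 − (25/3)·3 = 500/3.
Substituting, (50/3)·(w − 5) = 500/3, so w − 5 = 10 and w* = 15.
Then z − 3 = 0.8·10 = 8, so z* = 11.

w* = 15, z* = 11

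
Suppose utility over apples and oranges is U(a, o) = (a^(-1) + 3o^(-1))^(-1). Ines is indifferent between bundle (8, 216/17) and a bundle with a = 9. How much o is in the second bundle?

U depends on (a, o) only through S = a^(-1) + 3o^(-1), so equal utility means equal S. At (8, 216/17): S = 13/36.
With a = 9: 9^(-1) = 1/9, so 3o^(-1) = 13/36 − 1/9 = 0.25, i.e. o^(-1) = 1/12.
Hence o = 1/(1/12) = 12.
Check: U(9, 12) = 2.7692.

o = 12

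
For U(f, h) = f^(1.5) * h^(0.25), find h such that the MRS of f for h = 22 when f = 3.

h = 11

MU_f = 1.5·√f·h^(0.25) and MU_h = 0.25·f^(1.5)·h^(-0.75).
MRS = MU_f/MU_h = (6)·h/f.
Substitute f = 3: MRS = h/0.5. Setting h/0.5 = 22 gives h = 22·0.5 = 11.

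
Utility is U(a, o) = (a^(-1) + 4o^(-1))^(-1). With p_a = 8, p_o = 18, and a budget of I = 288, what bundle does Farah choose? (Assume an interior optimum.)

a* = 9, o* = 12

For CES with ρ = -1, MRS = (1/4)·(o/a)^2.
Tangency: set MRS = p_a/p_o = 8/18 = 4/9.
So (o/a)^2 = 16/9; taking the square root, o/a = 4/3, i.e. o = (4/3)·a.
Substitute into the budget 8·a + 18·o = 288: 32·a = 288, so a* = 9 and o* = (4/3)·9 = 12.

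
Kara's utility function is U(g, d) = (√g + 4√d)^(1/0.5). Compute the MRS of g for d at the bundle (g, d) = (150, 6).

MRS = 0.05

For CES with ρ = 0.5, MRS = (1/4)·√(d/g).
At (150, 6): MRS = 0.05.
That is, one extra unit of g is worth 0.05 units of d at the margin.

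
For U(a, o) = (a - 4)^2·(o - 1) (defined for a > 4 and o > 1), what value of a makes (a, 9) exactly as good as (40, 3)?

U(40, 3) = 2592.
Set U(a, 9) = 2592 and solve.
With o = 9: (9 − 1) = 8, so (a − 4)^2 = 2592/8 = 324.
Taking the square root (with a > 4): a − 4 = 18, so a = 22.
Check: U(22, 9) = 2592.

a = 22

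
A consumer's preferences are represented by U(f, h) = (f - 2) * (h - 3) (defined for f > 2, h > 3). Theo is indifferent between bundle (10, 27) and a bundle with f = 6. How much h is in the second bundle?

U(10, 27) = 192.
Set U(6, h) = 192 and solve.
With f = 6: (6 − 2) = 4, so (h − 3) = 192/4 = 48.
So h = 3 + 48 = 51.
Check: U(6, 51) = 192.

h = 51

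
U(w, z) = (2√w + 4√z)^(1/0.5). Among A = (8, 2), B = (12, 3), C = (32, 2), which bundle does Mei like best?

Evaluate utility at each bundle:
U(A) = 128.000.
U(B) = 192.000.
U(C) = 288.000.
Highest utility is C, so C ≻ B ≻ A.

Bundle C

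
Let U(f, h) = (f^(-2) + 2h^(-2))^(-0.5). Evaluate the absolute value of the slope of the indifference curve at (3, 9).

MRS = 13.5

For CES with ρ = -2, MRS = (1/2)·(h/f)^3.
At (3, 9): MRS = 13.5.
That is, one extra unit of f is worth 13.5 units of h at the margin.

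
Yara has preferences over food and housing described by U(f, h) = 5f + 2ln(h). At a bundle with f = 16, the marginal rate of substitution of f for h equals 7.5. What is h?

MU_f = 5, MU_h = 2/h.
MRS = 5 ÷ (2/h).
MRS depends only on h: 2.5·h = 7.5 ⇒ h = 7.5/2.5 = 3.

h = 3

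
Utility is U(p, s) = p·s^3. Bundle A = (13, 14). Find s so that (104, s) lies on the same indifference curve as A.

s = 7

U(13, 14) = 35672.
Set U(104, s) = 35672 and solve.
With p = 104: s^3 = 35672/104 = 343; taking the cube root, s = 7.
Check: U(104, 7) = 35672.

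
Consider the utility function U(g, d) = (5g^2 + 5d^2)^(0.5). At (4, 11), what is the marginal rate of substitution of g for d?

For CES with ρ = 2, MRS = (d/g)^(-1).
At (4, 11): MRS = 4/11.
That is, one extra unit of g is worth 4/11 units of d at the margin.

MRS = 4/11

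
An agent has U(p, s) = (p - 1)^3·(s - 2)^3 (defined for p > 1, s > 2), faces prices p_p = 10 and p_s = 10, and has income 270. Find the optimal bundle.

p* = 13, s* = 14

MU_p = 3·(p−1)^2·(s−2)^3, MU_s = 3·(p−1)^3·(s−2)^2.
MRS = (s−2)/(p−1).
Tangency: set MRS = p_p/p_s = 10/10 = 1.
So (s − 2)/(p − 1) = 1, i.e. (s − 2) = (p − 1).
Rewrite the budget in excess-of-subsistence terms: 10·(p − 1) + 10·(s − 2) = 270 − 10·1 − 10·2 = 240.
Substituting, 20·(p − 1) = 240, so p − 1 = 12 and p* = 13.
Then s − 2 = 12, so s* = 14.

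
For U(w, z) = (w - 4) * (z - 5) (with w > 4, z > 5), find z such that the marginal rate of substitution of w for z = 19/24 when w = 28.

MU_w = (z−5), MU_z = (w−4).
MRS = (z−5)/(w−4).
Substitute w = 28: MRS = (z − 5)/24. Setting this equal to 19/24 gives z − 5 = (19/24)·24 = 19, so z = 24.

z = 24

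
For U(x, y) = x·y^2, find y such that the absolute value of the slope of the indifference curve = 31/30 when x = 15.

y = 31

MU_x = y^2 and MU_y = 2·x·y.
MRS = MU_x/MU_y = (1/2)·y/x.
Substitute x = 15: MRS = y/30. Setting y/30 = 31/30 gives y = (31/30)·30 = 31.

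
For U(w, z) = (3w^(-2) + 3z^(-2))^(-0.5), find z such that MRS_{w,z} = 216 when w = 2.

z = 12

For CES with ρ = -2, MRS = (z/w)^3.
Setting (z/2)^3 = 216 gives z/2 = 6 and z = 12.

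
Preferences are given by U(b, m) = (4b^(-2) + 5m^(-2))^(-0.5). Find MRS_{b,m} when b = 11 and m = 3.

MRS = 108/6655

For CES with ρ = -2, MRS = (4/5)·(m/b)^3.
At (11, 3): MRS = 108/6655.
The indifference curve has slope −108/6655 at this bundle.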